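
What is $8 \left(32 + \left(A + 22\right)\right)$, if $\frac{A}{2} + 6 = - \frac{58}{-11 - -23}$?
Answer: $\frac{776}{3} \approx 258.67$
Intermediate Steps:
$A = - \frac{65}{3}$ ($A = -12 + 2 \left(- \frac{58}{-11 - -23}\right) = -12 + 2 \left(- \frac{58}{-11 + 23}\right) = -12 + 2 \left(- \frac{58}{12}\right) = -12 + 2 \left(\left(-58\right) \frac{1}{12}\right) = -12 + 2 \left(- \frac{29}{6}\right) = -12 - \frac{29}{3} = - \frac{65}{3} \approx -21.667$)
$8 \left(32 + \left(A + 22\right)\right) = 8 \left(32 + \left(- \frac{65}{3} + 22\right)\right) = 8 \left(32 + \frac{1}{3}\right) = 8 \cdot \frac{97}{3} = \frac{776}{3}$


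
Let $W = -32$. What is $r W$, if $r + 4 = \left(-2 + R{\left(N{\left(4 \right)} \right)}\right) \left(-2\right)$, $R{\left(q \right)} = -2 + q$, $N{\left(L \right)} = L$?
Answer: $128$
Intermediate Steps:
$r = -4$ ($r = -4 + \left(-2 + \left(-2 + 4\right)\right) \left(-2\right) = -4 + \left(-2 + 2\right) \left(-2\right) = -4 + 0 \left(-2\right) = -4 + 0 = -4$)
$r W = \left(-4\right) \left(-32\right) = 128$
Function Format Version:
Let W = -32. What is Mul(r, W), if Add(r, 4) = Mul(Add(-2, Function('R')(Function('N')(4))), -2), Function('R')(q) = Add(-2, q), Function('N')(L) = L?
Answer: 128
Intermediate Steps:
r = -4 (r = Add(-4, Mul(Add(-2, Add(-2, 4)), -2)) = Add(-4, Mul(Add(-2, 2), -2)) = Add(-4, Mul(0, -2)) = Add(-4, 0) = -4)
Mul(r, W) = Mul(-4, -32) = 128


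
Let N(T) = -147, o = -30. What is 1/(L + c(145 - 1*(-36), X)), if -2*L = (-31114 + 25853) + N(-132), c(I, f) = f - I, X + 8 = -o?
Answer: 1/2545 ≈ 0.00039293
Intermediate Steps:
X = 22 (X = -8 - 1*(-30) = -8 + 30 = 22)
L = 2704 (L = -((-31114 + 25853) - 147)/2 = -(-5261 - 147)/2 = -½*(-5408) = 2704)
1/(L + c(145 - 1*(-36), X)) = 1/(2704 + (22 - (145 - 1*(-36)))) = 1/(2704 + (22 - (145 + 36))) = 1/(2704 + (22 - 1*181)) = 1/(2704 + (22 - 181)) = 1/(2704 - 159) = 1/2545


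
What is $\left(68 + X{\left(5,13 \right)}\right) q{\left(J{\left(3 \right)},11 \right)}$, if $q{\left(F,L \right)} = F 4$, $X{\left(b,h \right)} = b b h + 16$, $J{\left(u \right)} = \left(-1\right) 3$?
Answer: $-4908$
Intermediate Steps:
$J{\left(u \right)} = -3$
$X{\left(b,h \right)} = 16 + h b^{2}$ ($X{\left(b,h \right)} = b^{2} h + 16 = h b^{2} + 16 = 16 + h b^{2}$)
$q{\left(F,L \right)} = 4 F$
$\left(68 + X{\left(5,13 \right)}\right) q{\left(J{\left(3 \right)},11 \right)} = \left(68 + \left(16 + 13 \cdot 5^{2}\right)\right) 4 \left(-3\right) = \left(68 + \left(16 + 13 \cdot 25\right)\right) \left(-12\right) = \left(68 + \left(16 + 325\right)\right) \left(-12\right) = \left(68 + 341\right) \left(-12\right) = 409 \left(-12\right) = -4908$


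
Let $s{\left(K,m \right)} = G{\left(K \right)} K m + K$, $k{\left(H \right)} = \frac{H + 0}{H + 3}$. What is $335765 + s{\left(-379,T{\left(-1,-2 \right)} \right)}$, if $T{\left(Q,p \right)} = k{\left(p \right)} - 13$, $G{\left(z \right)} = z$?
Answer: $-1819229$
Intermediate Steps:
$k{\left(H \right)} = \frac{H}{3 + H}$
$T{\left(Q,p \right)} = -13 + \frac{p}{3 + p}$ ($T{\left(Q,p \right)} = \frac{p}{3 + p} - 13 = -13 + \frac{p}{3 + p}$)
$s{\left(K,m \right)} = K + m K^{2}$ ($s{\left(K,m \right)} = K K m + K = K^{2} m + K = m K^{2} + K = K + m K^{2}$)
$335765 + s{\left(-379,T{\left(-1,-2 \right)} \right)} = 335765 - 379 \left(1 - 379 \frac{3 \left(-13 - -8\right)}{3 - 2}\right) = 335765 - 379 \left(1 - 379 \frac{3 \left(-13 + 8\right)}{1}\right) = 335765 - 379 \left(1 - 379 \cdot 3 \cdot 1 \left(-5\right)\right) = 335765 - 379 \left(1 - -5685\right) = 335765 - 379 \left(1 + 5685\right) = 335765 - 2154994 = -1819229$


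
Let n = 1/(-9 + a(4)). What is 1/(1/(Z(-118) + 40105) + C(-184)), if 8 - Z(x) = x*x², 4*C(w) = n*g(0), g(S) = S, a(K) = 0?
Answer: 1683145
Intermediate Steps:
n = -⅑ (n = 1/(-9 + 0) = 1/(-9) = -⅑ ≈ -0.11111)
C(w) = 0 (C(w) = (-⅑*0)/4 = (¼)*0 = 0)
Z(x) = 8 - x³ (Z(x) = 8 - x*x² = 8 - x³)
1/(1/(Z(-118) + 40105) + C(-184)) = 1/(1/((8 - 1*(-118)³) + 40105) + 0) = 1/(1/((8 - 1*(-1643032)) + 40105) + 0) = 1/(1/((8 + 1643032) + 40105) + 0) = 1/(1/(1643040 + 40105) + 0) = 1/(1/1683145 + 0) = 1/(1/1683145) = 1683145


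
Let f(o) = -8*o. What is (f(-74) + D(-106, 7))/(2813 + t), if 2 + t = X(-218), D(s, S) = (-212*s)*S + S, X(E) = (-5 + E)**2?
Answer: 157903/52540 ≈ 3.0054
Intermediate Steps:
D(s, S) = S - 212*S*s (D(s, S) = -212*S*s + S = S - 212*S*s)
t = 49727 (t = -2 + (-5 - 218)**2 = -2 + (-223)**2 = -2 + 49729 = 49727)
(f(-74) + D(-106, 7))/(2813 + t) = (-8*(-74) + 7*(1 - 212*(-106)))/(2813 + 49727) = (592 + 7*(1 + 22472))/52540 = (592 + 7*22473)*(1/52540) = (592 + 157311)*(1/52540) = 157903*(1/52540) = 157903/52540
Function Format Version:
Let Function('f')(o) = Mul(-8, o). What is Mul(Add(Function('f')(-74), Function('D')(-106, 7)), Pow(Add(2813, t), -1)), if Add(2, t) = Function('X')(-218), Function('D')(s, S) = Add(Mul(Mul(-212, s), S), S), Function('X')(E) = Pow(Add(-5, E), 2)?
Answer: Rational(157903, 52540) ≈ 3.0054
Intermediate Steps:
Function('D')(s, S) = Add(S, Mul(-212, S, s)) (Function('D')(s, S) = Add(Mul(-212, S, s), S) = Add(S, Mul(-212, S, s)))
t = 49727 (t = Add(-2, Pow(Add(-5, -218), 2)) = Add(-2, Pow(-223, 2)) = Add(-2, 49729) = 49727)
Mul(Add(Function('f')(-74), Function('D')(-106, 7)), Pow(Add(2813, t), -1)) = Mul(Add(Mul(-8, -74), Mul(7, Add(1, Mul(-212, -106)))), Pow(Add(2813, 49727), -1)) = Mul(Add(592, Mul(7, Add(1, 22472))), Pow(52540, -1)) = Mul(Add(592, Mul(7, 22473)), Rational(1, 52540)) = Mul(Add(592, 157311), Rational(1, 52540)) = Mul(157903, Rational(1, 52540)) = Rational(157903, 52540)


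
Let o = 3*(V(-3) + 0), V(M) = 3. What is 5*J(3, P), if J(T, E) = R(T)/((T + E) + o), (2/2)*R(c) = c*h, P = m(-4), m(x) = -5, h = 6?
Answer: 90/7 ≈ 12.857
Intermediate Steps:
P = -5
R(c) = 6*c (R(c) = c*6 = 6*c)
o = 9 (o = 3*(3 + 0) = 3*3 = 9)
J(T, E) = 6*T/(9 + E + T) (J(T, E) = (6*T)/((T + E) + 9) = (6*T)/((E + T) + 9) = (6*T)/(9 + E + T) = 6*T/(9 + E + T))
5*J(3, P) = 5*(6*3/(9 - 5 + 3)) = 5*(6*3/7) = 5*(6*3*(1/7)) = 5*(18/7) = 90/7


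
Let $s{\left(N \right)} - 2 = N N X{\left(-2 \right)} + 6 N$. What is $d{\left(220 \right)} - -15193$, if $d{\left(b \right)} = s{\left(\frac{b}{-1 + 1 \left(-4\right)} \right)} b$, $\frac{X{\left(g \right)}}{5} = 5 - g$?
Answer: $14864753$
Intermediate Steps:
$X{\left(g \right)} = 25 - 5 g$ ($X{\left(g \right)} = 5 \left(5 - g\right) = 25 - 5 g$)
$s{\left(N \right)} = 2 + 6 N + 35 N^{2}$ ($s{\left(N \right)} = 2 + \left(N N \left(25 - -10\right) + 6 N\right) = 2 + \left(N^{2} \left(25 + 10\right) + 6 N\right) = 2 + \left(N^{2} \cdot 35 + 6 N\right) = 2 + \left(35 N^{2} + 6 N\right) = 2 + \left(6 N + 35 N^{2}\right) = 2 + 6 N + 35 N^{2}$)
$d{\left(b \right)} = b \left(2 - \frac{6 b}{5} + \frac{7 b^{2}}{5}\right)$ ($d{\left(b \right)} = \left(2 + 6 \frac{b}{-1 + 1 \left(-4\right)} + 35 \left(\frac{b}{-1 + 1 \left(-4\right)}\right)^{2}\right) b = \left(2 + 6 \frac{b}{-1 - 4} + 35 \left(\frac{b}{-1 - 4}\right)^{2}\right) b = \left(2 + 6 \frac{b}{-5} + 35 \left(\frac{b}{-5}\right)^{2}\right) b = \left(2 + 6 b \left(- \frac{1}{5}\right) + 35 \left(b \left(- \frac{1}{5}\right)\right)^{2}\right) b = \left(2 + 6 \left(- \frac{b}{5}\right) + 35 \left(- \frac{b}{5}\right)^{2}\right) b = \left(2 - \frac{6 b}{5} + 35 \frac{b^{2}}{25}\right) b = \left(2 - \frac{6 b}{5} + \frac{7 b^{2}}{5}\right) b = b \left(2 - \frac{6 b}{5} + \frac{7 b^{2}}{5}\right)$)
$d{\left(220 \right)} - -15193 = \frac{1}{5} \cdot 220 \left(10 - 1320 + 7 \cdot 220^{2}\right) - -15193 = \frac{1}{5} \cdot 220 \left(10 - 1320 + 7 \cdot 48400\right) + 15193 = \frac{1}{5} \cdot 220 \left(10 - 1320 + 338800\right) + 15193 = \frac{1}{5} \cdot 220 \cdot 337490 + 15193 = 14849560 + 15193 = 14864753$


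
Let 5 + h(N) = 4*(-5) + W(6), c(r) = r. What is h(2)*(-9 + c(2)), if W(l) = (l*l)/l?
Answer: 133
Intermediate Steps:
W(l) = l (W(l) = l**2/l = l)
h(N) = -19 (h(N) = -5 + (4*(-5) + 6) = -5 + (-20 + 6) = -5 - 14 = -19)
h(2)*(-9 + c(2)) = -19*(-9 + 2) = -19*(-7) = 133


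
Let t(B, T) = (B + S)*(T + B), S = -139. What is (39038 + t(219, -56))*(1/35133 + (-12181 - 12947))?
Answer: -45975605313794/35133 ≈ -1.3086e+9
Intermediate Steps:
t(B, T) = (-139 + B)*(B + T) (t(B, T) = (B - 139)*(T + B) = (-139 + B)*(B + T))
(39038 + t(219, -56))*(1/35133 + (-12181 - 12947)) = (39038 + (219² - 139*219 - 139*(-56) + 219*(-56)))*(1/35133 + (-12181 - 12947)) = (39038 + (47961 - 30441 + 7784 - 12264))*(1/35133 - 25128) = (39038 + 13040)*(-882822023/35133) = 52078*(-882822023/35133) = -45975605313794/35133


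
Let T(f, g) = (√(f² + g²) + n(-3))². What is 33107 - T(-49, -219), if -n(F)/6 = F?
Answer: -17579 - 468*√298 ≈ -25658.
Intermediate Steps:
n(F) = -6*F
T(f, g) = (18 + √(f² + g²))² (T(f, g) = (√(f² + g²) - 6*(-3))² = (√(f² + g²) + 18)² = (18 + √(f² + g²))²)
33107 - T(-49, -219) = 33107 - (18 + √((-49)² + (-219)²))² = 33107 - (18 + √(2401 + 47961))² = 33107 - (18 + √50362)² = 33107 - (18 + 13*√298)²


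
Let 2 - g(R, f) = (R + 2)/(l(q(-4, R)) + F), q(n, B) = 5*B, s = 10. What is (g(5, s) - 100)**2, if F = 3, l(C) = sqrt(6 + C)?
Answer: 1139936/121 + 14945*sqrt(31)/242 ≈ 9764.8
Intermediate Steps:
g(R, f) = 2 - (2 + R)/(3 + sqrt(6 + 5*R)) (g(R, f) = 2 - (R + 2)/(sqrt(6 + 5*R) + 3) = 2 - (2 + R)/(3 + sqrt(6 + 5*R)))
(g(5, s) - 100)**2 = ((4 - 1*5 + 2*sqrt(6 + 5*5))/(3 + sqrt(6 + 5*5)) - 100)**2 = ((4 - 5 + 2*sqrt(6 + 25))/(3 + sqrt(6 + 25)) - 100)**2 = ((4 - 5 + 2*sqrt(31))/(3 + sqrt(31)) - 100)**2 = ((-1 + 2*sqrt(31))/(3 + sqrt(31)) - 100)**2 = (-100 + (-1 + 2*sqrt(31))/(3 + sqrt(31)))**2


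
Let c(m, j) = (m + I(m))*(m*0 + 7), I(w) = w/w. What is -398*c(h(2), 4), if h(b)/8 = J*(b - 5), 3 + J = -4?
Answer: -470834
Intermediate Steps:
I(w) = 1
J = -7 (J = -3 - 4 = -7)
h(b) = 280 - 56*b (h(b) = 8*(-7*(b - 5)) = 8*(-7*(-5 + b)) = 8*(35 - 7*b) = 280 - 56*b)
c(m, j) = 7 + 7*m (c(m, j) = (m + 1)*(m*0 + 7) = (1 + m)*(0 + 7) = (1 + m)*7 = 7 + 7*m)
-398*c(h(2), 4) = -398*(7 + 7*(280 - 56*2)) = -398*(7 + 7*(280 - 112)) = -398*(7 + 7*168) = -398*(7 + 1176) = -398*1183 = -470834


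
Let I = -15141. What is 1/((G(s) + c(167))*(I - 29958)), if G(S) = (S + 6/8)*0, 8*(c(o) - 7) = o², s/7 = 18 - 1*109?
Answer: -8/1260291555 ≈ -6.3477e-9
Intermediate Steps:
s = -637 (s = 7*(18 - 1*109) = 7*(18 - 109) = 7*(-91) = -637)
c(o) = 7 + o²/8
G(S) = 0 (G(S) = (S + 6*(⅛))*0 = (S + ¾)*0 = (¾ + S)*0 = 0)
1/((G(s) + c(167))*(I - 29958)) = 1/((0 + (7 + (⅛)*167²))*(-15141 - 29958)) = 1/((0 + (7 + (⅛)*27889))*(-45099)) = 1/((0 + (7 + 27889/8))*(-45099)) = 1/((0 + 27945/8)*(-45099)) = 1/((27945/8)*(-45099)) = 1/(-1260291555/8) = -8/1260291555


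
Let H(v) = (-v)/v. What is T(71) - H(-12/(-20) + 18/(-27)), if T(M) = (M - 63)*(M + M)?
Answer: 1137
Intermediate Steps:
H(v) = -1
T(M) = 2*M*(-63 + M) (T(M) = (-63 + M)*(2*M) = 2*M*(-63 + M))
T(71) - H(-12/(-20) + 18/(-27)) = 2*71*(-63 + 71) - 1*(-1) = 2*71*8 + 1 = 1136 + 1 = 1137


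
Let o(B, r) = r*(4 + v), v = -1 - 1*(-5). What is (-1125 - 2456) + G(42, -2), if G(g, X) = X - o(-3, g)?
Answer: -3919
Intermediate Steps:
v = 4 (v = -1 + 5 = 4)
o(B, r) = 8*r (o(B, r) = r*(4 + 4) = r*8 = 8*r)
G(g, X) = X - 8*g
(-1125 - 2456) + G(42, -2) = (-1125 - 2456) + (-2 - 8*42) = -3581 + (-2 - 336) = -3581 - 338 = -3919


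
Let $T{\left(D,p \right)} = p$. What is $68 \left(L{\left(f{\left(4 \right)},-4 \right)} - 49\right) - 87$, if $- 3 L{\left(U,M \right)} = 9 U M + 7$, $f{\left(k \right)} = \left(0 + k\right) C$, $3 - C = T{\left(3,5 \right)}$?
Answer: $- \frac{30317}{3} \approx -10106.0$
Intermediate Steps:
$C = -2$ ($C = 3 - 5 = -2$)
$f{\left(k \right)} = - 2 k$ ($f{\left(k \right)} = \left(0 + k\right) \left(-2\right) = k \left(-2\right) = - 2 k$)
$L{\left(U,M \right)} = - \frac{7}{3} - 3 M U$ ($L{\left(U,M \right)} = - \frac{9 U M + 7}{3} = - \frac{9 M U + 7}{3} = - \frac{7 + 9 M U}{3} = - \frac{7}{3} - 3 M U$)
$68 \left(L{\left(f{\left(4 \right)},-4 \right)} - 49\right) - 87 = 68 \left(\left(- \frac{7}{3} - - 12 \left(\left(-2\right) 4\right)\right) - 49\right) - 87 = 68 \left(\left(- \frac{7}{3} - \left(-12\right) \left(-8\right)\right) - 49\right) - 87 = 68 \left(\left(- \frac{7}{3} - 96\right) - 49\right) - 87 = 68 \left(- \frac{295}{3} - 49\right) - 87 = 68 \left(- \frac{442}{3}\right) - 87 = - \frac{30056}{3} - 87 = - \frac{30317}{3}$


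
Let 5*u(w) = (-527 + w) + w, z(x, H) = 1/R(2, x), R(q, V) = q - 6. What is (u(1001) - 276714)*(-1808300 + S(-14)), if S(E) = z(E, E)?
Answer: 1999394187219/4 ≈ 4.9985e+11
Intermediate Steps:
R(q, V) = -6 + q
z(x, H) = -¼ (z(x, H) = 1/(-6 + 2) = 1/(-4) = -¼)
u(w) = -527/5 + 2*w/5 (u(w) = ((-527 + w) + w)/5 = (-527 + 2*w)/5 = -527/5 + 2*w/5)
S(E) = -¼
(u(1001) - 276714)*(-1808300 + S(-14)) = ((-527/5 + (⅖)*1001) - 276714)*(-1808300 - ¼) = ((-527/5 + 2002/5) - 276714)*(-7233201/4) = (295 - 276714)*(-7233201/4) = -276419*(-7233201/4) = 1999394187219/4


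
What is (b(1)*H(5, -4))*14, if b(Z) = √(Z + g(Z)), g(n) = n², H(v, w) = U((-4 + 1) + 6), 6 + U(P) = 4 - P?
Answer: -70*√2 ≈ -98.995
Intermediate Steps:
U(P) = -2 - P (U(P) = -6 + (4 - P) = -2 - P)
H(v, w) = -5 (H(v, w) = -2 - ((-4 + 1) + 6) = -2 - (-3 + 6) = -2 - 1*3 = -2 - 3 = -5)
b(Z) = √(Z + Z²)
(b(1)*H(5, -4))*14 = (√(1*(1 + 1))*(-5))*14 = (√(1*2)*(-5))*14 = (√2*(-5))*14 = -5*√2*14 = -70*√2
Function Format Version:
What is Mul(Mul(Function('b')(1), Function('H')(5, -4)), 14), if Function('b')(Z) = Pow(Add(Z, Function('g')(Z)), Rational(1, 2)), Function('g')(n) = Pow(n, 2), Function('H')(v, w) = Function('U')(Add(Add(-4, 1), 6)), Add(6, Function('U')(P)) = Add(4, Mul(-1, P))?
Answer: Mul(-70, Pow(2, Rational(1, 2))) ≈ -98.995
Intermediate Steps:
Function('U')(P) = Add(-2, Mul(-1, P)) (Function('U')(P) = Add(-6, Add(4, Mul(-1, P))) = Add(-2, Mul(-1, P)))
Function('H')(v, w) = -5 (Function('H')(v, w) = Add(-2, Mul(-1, Add(Add(-4, 1), 6))) = Add(-2, Mul(-1, Add(-3, 6))) = Add(-2, Mul(-1, 3)) = Add(-2, -3) = -5)
Function('b')(Z) = Pow(Add(Z, Pow(Z, 2)), Rational(1, 2))
Mul(Mul(Function('b')(1), Function('H')(5, -4)), 14) = Mul(Mul(Pow(Mul(1, Add(1, 1)), Rational(1, 2)), -5), 14) = Mul(Mul(Pow(Mul(1, 2), Rational(1, 2)), -5), 14) = Mul(Mul(Pow(2, Rational(1, 2)), -5), 14) = Mul(Mul(-5, Pow(2, Rational(1, 2))), 14) = Mul(-70, Pow(2, Rational(1, 2)))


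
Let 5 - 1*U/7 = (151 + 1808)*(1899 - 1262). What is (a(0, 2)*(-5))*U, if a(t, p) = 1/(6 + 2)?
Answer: 21837865/4 ≈ 5.4595e+6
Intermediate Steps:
a(t, p) = ⅛ (a(t, p) = 1/8 = ⅛)
U = -8735146 (U = 35 - 7*(151 + 1808)*(1899 - 1262) = 35 - 13713*637 = 35 - 7*1247883 = 35 - 8735181 = -8735146)
(a(0, 2)*(-5))*U = ((⅛)*(-5))*(-8735146) = -5/8*(-8735146) = 21837865/4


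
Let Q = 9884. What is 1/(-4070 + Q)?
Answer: 1/5814 ≈ 0.00017200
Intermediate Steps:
1/(-4070 + Q) = 1/(-4070 + 9884) = 1/5814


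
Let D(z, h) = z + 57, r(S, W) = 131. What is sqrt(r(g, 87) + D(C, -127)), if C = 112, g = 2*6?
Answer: 10*sqrt(3) ≈ 17.320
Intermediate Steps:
g = 12
D(z, h) = 57 + z
sqrt(r(g, 87) + D(C, -127)) = sqrt(131 + (57 + 112)) = sqrt(131 + 169) = sqrt(300) = 10*sqrt(3)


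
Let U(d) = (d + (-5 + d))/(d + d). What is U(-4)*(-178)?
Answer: -1157/4 ≈ -289.25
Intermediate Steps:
U(d) = (-5 + 2*d)/(2*d) (U(d) = (-5 + 2*d)/((2*d)) = (-5 + 2*d)*(1/(2*d)) = (-5 + 2*d)/(2*d))
U(-4)*(-178) = ((-5/2 - 4)/(-4))*(-178) = -¼*(-13/2)*(-178) = (13/8)*(-178) = -1157/4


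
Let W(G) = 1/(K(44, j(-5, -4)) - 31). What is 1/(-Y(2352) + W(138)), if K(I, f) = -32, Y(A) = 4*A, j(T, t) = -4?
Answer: -63/592705 ≈ -0.00010629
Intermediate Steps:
W(G) = -1/63 (W(G) = 1/(-32 - 31) = 1/(-63) = -1/63)
1/(-Y(2352) + W(138)) = 1/(-4*2352 - 1/63) = 1/(-1*9408 - 1/63) = 1/(-9408 - 1/63) = 1/(-592705/63) = -63/592705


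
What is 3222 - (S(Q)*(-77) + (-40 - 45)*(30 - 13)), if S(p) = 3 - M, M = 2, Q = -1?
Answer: 4744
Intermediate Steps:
S(p) = 1 (S(p) = 3 - 1*2 = 3 - 2 = 1)
3222 - (S(Q)*(-77) + (-40 - 45)*(30 - 13)) = 3222 - (1*(-77) + (-40 - 45)*(30 - 13)) = 3222 - (-77 - 85*17) = 3222 - (-77 - 1445) = 3222 - 1*(-1522) = 3222 + 1522 = 4744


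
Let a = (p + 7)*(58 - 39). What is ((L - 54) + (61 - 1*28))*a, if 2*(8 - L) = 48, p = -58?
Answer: 35853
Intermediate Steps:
L = -16 (L = 8 - ½*48 = 8 - 24 = -16)
a = -969 (a = (-58 + 7)*(58 - 39) = -51*19 = -969)
((L - 54) + (61 - 1*28))*a = ((-16 - 54) + (61 - 1*28))*(-969) = (-70 + (61 - 28))*(-969) = (-70 + 33)*(-969) = -37*(-969) = 35853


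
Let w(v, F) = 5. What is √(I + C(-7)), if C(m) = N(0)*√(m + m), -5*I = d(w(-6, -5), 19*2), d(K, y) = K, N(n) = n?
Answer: I ≈ 1.0*I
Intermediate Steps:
I = -1 (I = -⅕*5 = -1)
C(m) = 0 (C(m) = 0*√(m + m) = 0*√(2*m) = 0*(√2*√m) = 0)
√(I + C(-7)) = √(-1 + 0) = √(-1) = I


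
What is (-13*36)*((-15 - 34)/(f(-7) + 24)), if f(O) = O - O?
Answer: 1911/2 ≈ 955.50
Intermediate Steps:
f(O) = 0
(-13*36)*((-15 - 34)/(f(-7) + 24)) = (-13*36)*((-15 - 34)/(0 + 24)) = -(-22932)/24 = -468*(-49/24) = 1911/2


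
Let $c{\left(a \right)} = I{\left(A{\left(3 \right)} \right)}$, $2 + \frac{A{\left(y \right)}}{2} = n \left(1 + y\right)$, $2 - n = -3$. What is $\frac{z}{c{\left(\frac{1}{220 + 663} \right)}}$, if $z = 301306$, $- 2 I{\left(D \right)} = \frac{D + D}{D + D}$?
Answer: $-602612$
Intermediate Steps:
$n = 5$ ($n = 2 - -3 = 2 + 3 = 5$)
$A{\left(y \right)} = 6 + 10 y$ ($A{\left(y \right)} = -4 + 2 \cdot 5 \left(1 + y\right) = -4 + 2 \left(5 + 5 y\right) = -4 + \left(10 + 10 y\right) = 6 + 10 y$)
$I{\left(D \right)} = - \frac{1}{2}$ ($I{\left(D \right)} = - \frac{\left(D + D\right) \frac{1}{D + D}}{2} = - \frac{2 D \frac{1}{2 D}}{2} = \left(- \frac{1}{2}\right) 1 = - \frac{1}{2}$)
$c{\left(a \right)} = - \frac{1}{2}$
$\frac{z}{c{\left(\frac{1}{220 + 663} \right)}} = \frac{301306}{- \frac{1}{2}} = 301306 \left(-2\right) = -602612$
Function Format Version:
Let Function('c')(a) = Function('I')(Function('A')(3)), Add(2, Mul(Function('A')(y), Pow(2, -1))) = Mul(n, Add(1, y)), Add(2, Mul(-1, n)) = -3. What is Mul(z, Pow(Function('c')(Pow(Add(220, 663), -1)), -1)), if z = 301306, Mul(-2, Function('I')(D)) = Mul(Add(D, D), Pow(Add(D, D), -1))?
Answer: -602612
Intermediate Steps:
n = 5 (n = Add(2, Mul(-1, -3)) = Add(2, 3) = 5)
Function('A')(y) = Add(6, Mul(10, y)) (Function('A')(y) = Add(-4, Mul(2, Mul(5, Add(1, y)))) = Add(-4, Mul(2, Add(5, Mul(5, y)))) = Add(-4, Add(10, Mul(10, y))) = Add(6, Mul(10, y)))
Function('I')(D) = Rational(-1, 2) (Function('I')(D) = Mul(Rational(-1, 2), Mul(Add(D, D), Pow(Add(D, D), -1))) = Mul(Rational(-1, 2), Mul(Mul(2, D), Pow(Mul(2, D), -1))) = Mul(Rational(-1, 2), Mul(Mul(2, D), Mul(Rational(1, 2), Pow(D, -1)))) = Mul(Rational(-1, 2), 1) = Rational(-1, 2))
Function('c')(a) = Rational(-1, 2)
Mul(z, Pow(Function('c')(Pow(Add(220, 663), -1)), -1)) = Mul(301306, Pow(Rational(-1, 2), -1)) = Mul(301306, -2) = -602612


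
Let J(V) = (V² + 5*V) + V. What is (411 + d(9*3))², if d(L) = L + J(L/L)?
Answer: 198025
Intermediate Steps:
J(V) = V² + 6*V
d(L) = 7 + L (d(L) = L + (L/L)*(6 + L/L) = L + 1*(6 + 1) = L + 1*7 = L + 7 = 7 + L)
(411 + d(9*3))² = (411 + (7 + 9*3))² = (411 + (7 + 27))² = (411 + 34)² = 445² = 198025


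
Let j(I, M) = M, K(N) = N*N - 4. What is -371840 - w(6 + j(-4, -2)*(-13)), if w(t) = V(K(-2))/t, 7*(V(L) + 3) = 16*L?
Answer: -11898877/32 ≈ -3.7184e+5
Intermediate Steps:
K(N) = -4 + N² (K(N) = N² - 4 = -4 + N²)
V(L) = -3 + 16*L/7 (V(L) = -3 + (16*L)/7 = -3 + 16*L/7)
w(t) = -3/t (w(t) = (-3 + 16*(-4 + (-2)²)/7)/t = (-3 + 16*(-4 + 4)/7)/t = (-3 + (16/7)*0)/t = (-3 + 0)/t = -3/t)
-371840 - w(6 + j(-4, -2)*(-13)) = -371840 - (-3)/(6 - 2*(-13)) = -371840 - (-3)/(6 + 26) = -371840 - (-3)/32 = -371840 - 1*(-3/32) = -371840 + 3/32 = -11898877/32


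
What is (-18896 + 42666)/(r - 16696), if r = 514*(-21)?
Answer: -2377/2749 ≈ -0.86468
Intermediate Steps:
r = -10794
(-18896 + 42666)/(r - 16696) = (-18896 + 42666)/(-10794 - 16696) = 23770/(-27490) = 23770*(-1/27490) = -2377/2749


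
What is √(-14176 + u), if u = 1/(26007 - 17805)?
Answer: I*√953659261302/8202 ≈ 119.06*I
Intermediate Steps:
u = 1/8202 ≈ 0.00012192
√(-14176 + u) = √(-14176 + 1/8202) = √(-116271551/8202) = I*√953659261302/8202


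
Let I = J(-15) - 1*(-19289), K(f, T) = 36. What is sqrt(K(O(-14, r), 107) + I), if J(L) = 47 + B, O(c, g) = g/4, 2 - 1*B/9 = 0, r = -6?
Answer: sqrt(19390) ≈ 139.25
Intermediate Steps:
B = 18 (B = 18 - 9*0 = 18 + 0 = 18)
O(c, g) = g/4 (O(c, g) = g*(1/4) = g/4)
J(L) = 65 (J(L) = 47 + 18 = 65)
I = 19354 (I = 65 - 1*(-19289) = 65 + 19289 = 19354)
sqrt(K(O(-14, r), 107) + I) = sqrt(36 + 19354) = sqrt(19390)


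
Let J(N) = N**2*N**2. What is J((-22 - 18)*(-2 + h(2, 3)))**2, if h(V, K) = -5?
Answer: 37780199833600000000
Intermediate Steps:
J(N) = N**4
J((-22 - 18)*(-2 + h(2, 3)))**2 = (((-22 - 18)*(-2 - 5))**4)**2 = ((-40*(-7))**4)**2 = (280**4)**2 = 6146560000**2 = 37780199833600000000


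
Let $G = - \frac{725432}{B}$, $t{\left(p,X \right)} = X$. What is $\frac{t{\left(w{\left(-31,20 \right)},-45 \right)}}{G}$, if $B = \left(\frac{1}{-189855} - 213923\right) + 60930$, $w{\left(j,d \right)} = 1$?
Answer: $- \frac{3630810752}{382574701} \approx -9.4905$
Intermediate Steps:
$B = - \frac{29046486016}{189855}$ ($B = \left(- \frac{1}{189855} - 213923\right) + 60930 = - \frac{40614351166}{189855} + 60930 = - \frac{29046486016}{189855} \approx -1.5299 \cdot 10^{5}$)
$G = \frac{17215861545}{3630810752}$ ($G = - \frac{725432}{- \frac{29046486016}{189855}} = \left(-725432\right) \left(- \frac{189855}{29046486016}\right) = \frac{17215861545}{3630810752} \approx 4.7416$)
$\frac{t{\left(w{\left(-31,20 \right)},-45 \right)}}{G} = - \frac{45}{\frac{17215861545}{3630810752}} = \left(-45\right) \frac{3630810752}{17215861545} = - \frac{3630810752}{382574701}$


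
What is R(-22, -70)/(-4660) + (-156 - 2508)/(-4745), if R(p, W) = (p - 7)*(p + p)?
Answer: 317981/1105585 ≈ 0.28761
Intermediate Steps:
R(p, W) = 2*p*(-7 + p) (R(p, W) = (-7 + p)*(2*p) = 2*p*(-7 + p))
R(-22, -70)/(-4660) + (-156 - 2508)/(-4745) = (2*(-22)*(-7 - 22))/(-4660) + (-156 - 2508)/(-4745) = (2*(-22)*(-29))*(-1/4660) - 2664*(-1/4745) = 1276*(-1/4660) + 2664/4745 = -319/1165 + 2664/4745 = 317981/1105585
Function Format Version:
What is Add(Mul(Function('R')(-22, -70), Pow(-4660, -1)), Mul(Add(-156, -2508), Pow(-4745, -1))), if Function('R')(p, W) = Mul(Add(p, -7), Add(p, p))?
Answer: Rational(317981, 1105585) ≈ 0.28761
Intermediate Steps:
Function('R')(p, W) = Mul(2, p, Add(-7, p)) (Function('R')(p, W) = Mul(Add(-7, p), Mul(2, p)) = Mul(2, p, Add(-7, p)))
Add(Mul(Function('R')(-22, -70), Pow(-4660, -1)), Mul(Add(-156, -2508), Pow(-4745, -1))) = Add(Mul(Mul(2, -22, Add(-7, -22)), Pow(-4660, -1)), Mul(Add(-156, -2508), Pow(-4745, -1))) = Add(Mul(Mul(2, -22, -29), Rational(-1, 4660)), Mul(-2664, Rational(-1, 4745))) = Add(Mul(1276, Rational(-1, 4660)), Rational(2664, 4745)) = Add(Rational(-319, 1165), Rational(2664, 4745)) = Rational(317981, 1105585)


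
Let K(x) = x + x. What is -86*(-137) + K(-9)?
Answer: 11764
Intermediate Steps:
K(x) = 2*x
-86*(-137) + K(-9) = -86*(-137) + 2*(-9) = 11782 - 18 = 11764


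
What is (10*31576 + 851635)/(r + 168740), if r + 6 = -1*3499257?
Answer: -1167395/3330523 ≈ -0.35051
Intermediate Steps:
r = -3499263 (r = -6 - 1*3499257 = -6 - 3499257 = -3499263)
(10*31576 + 851635)/(r + 168740) = (10*31576 + 851635)/(-3499263 + 168740) = (315760 + 851635)/(-3330523) = 1167395*(-1/3330523) = -1167395/3330523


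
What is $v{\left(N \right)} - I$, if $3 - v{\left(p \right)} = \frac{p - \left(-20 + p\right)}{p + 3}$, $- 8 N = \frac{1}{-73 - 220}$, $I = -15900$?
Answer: $\frac{111798919}{7033} \approx 15896.0$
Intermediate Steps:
$N = \frac{1}{2344}$ ($N = - \frac{1}{8 \left(-73 - 220\right)} = - \frac{1}{8 \left(-293\right)} = \left(- \frac{1}{8}\right) \left(- \frac{1}{293}\right) = \frac{1}{2344} \approx 0.00042662$)
$v{\left(p \right)} = 3 - \frac{20}{3 + p}$ ($v{\left(p \right)} = 3 - \frac{p - \left(-20 + p\right)}{p + 3} = 3 - \frac{20}{3 + p}$)
$v{\left(N \right)} - I = \frac{-11 + 3 \cdot \frac{1}{2344}}{3 + \frac{1}{2344}} - -15900 = \frac{-11 + \frac{3}{2344}}{\frac{7033}{2344}} + 15900 = \frac{2344}{7033} \left(- \frac{25781}{2344}\right) + 15900 = - \frac{25781}{7033} + 15900 = \frac{111798919}{7033}$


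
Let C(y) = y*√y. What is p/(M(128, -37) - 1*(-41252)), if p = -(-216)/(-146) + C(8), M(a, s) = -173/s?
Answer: -3996/111434281 + 592*√2/1526497 ≈ 0.00051260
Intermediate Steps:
C(y) = y^(3/2)
p = -108/73 + 16*√2 (p = -(-216)/(-146) + 8^(3/2) = -(-216)*(-1)/146 + 16*√2 = -72*3/146 + 16*√2 = -108/73 + 16*√2 ≈ 21.148)
p/(M(128, -37) - 1*(-41252)) = (-108/73 + 16*√2)/(-173/(-37) - 1*(-41252)) = (-108/73 + 16*√2)/(-173*(-1/37) + 41252) = (-108/73 + 16*√2)/(173/37 + 41252) = (-108/73 + 16*√2)/(1526497/37) = (-108/73 + 16*√2)*(37/1526497) = -3996/111434281 + 592*√2/1526497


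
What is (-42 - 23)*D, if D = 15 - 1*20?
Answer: 325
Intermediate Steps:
D = -5 (D = 15 - 20 = -5)
(-42 - 23)*D = (-42 - 23)*(-5) = -65*(-5) = 325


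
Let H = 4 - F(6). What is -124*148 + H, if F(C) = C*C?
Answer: -18384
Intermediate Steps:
F(C) = C²
H = -32 (H = 4 - 1*6² = 4 - 1*36 = 4 - 36 = -32)
-124*148 + H = -124*148 - 32 = -18352 - 32 = -18384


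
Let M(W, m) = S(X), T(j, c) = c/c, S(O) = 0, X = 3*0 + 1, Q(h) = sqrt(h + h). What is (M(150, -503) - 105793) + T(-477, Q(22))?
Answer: -105792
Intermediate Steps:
Q(h) = sqrt(2)*sqrt(h) (Q(h) = sqrt(2*h) = sqrt(2)*sqrt(h))
X = 1 (X = 0 + 1 = 1)
T(j, c) = 1
M(W, m) = 0
(M(150, -503) - 105793) + T(-477, Q(22)) = (0 - 105793) + 1 = -105793 + 1 = -105792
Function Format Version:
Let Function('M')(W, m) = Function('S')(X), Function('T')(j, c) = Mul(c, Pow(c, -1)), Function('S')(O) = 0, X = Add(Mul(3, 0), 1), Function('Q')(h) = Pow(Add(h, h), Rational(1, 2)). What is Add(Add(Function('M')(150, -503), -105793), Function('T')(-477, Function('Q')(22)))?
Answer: -105792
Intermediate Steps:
Function('Q')(h) = Mul(Pow(2, Rational(1, 2)), Pow(h, Rational(1, 2))) (Function('Q')(h) = Pow(Mul(2, h), Rational(1, 2)) = Mul(Pow(2, Rational(1, 2)), Pow(h, Rational(1, 2))))
X = 1 (X = Add(0, 1) = 1)
Function('T')(j, c) = 1
Function('M')(W, m) = 0
Add(Add(Function('M')(150, -503), -105793), Function('T')(-477, Function('Q')(22))) = Add(Add(0, -105793), 1) = Add(-105793, 1) = -105792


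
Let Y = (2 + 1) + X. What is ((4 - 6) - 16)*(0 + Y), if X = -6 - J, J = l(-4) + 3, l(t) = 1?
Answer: 126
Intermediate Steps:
J = 4 (J = 1 + 3 = 4)
X = -10 (X = -6 - 1*4 = -6 - 4 = -10)
Y = -7 (Y = (2 + 1) - 10 = 3 - 10 = -7)
((4 - 6) - 16)*(0 + Y) = ((4 - 6) - 16)*(0 - 7) = (-2 - 16)*(-7) = -18*(-7) = 126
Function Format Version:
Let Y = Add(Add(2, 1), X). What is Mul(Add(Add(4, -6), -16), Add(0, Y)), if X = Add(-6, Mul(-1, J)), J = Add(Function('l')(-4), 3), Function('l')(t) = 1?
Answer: 126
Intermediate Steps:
J = 4 (J = Add(1, 3) = 4)
X = -10 (X = Add(-6, Mul(-1, 4)) = Add(-6, -4) = -10)
Y = -7 (Y = Add(Add(2, 1), -10) = Add(3, -10) = -7)
Mul(Add(Add(4, -6), -16), Add(0, Y)) = Mul(Add(Add(4, -6), -16), Add(0, -7)) = Mul(Add(-2, -16), -7) = Mul(-18, -7) = 126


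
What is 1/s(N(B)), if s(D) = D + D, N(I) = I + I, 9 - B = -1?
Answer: 1/40 ≈ 0.025000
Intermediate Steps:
B = 10 (B = 9 - 1*(-1) = 9 + 1 = 10)
N(I) = 2*I
s(D) = 2*D
1/s(N(B)) = 1/(2*(2*10)) = 1/(2*20) = 1/40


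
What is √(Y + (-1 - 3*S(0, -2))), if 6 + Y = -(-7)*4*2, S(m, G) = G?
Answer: √55 ≈ 7.4162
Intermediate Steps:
Y = 50 (Y = -6 - (-7)*4*2 = -6 - 7*(-4)*2 = -6 + 28*2 = -6 + 56 = 50)
√(Y + (-1 - 3*S(0, -2))) = √(50 + (-1 - 3*(-2))) = √(50 + (-1 + 6)) = √(50 + 5) = √55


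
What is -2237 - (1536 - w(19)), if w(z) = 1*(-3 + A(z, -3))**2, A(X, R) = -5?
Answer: -3709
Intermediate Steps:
w(z) = 64 (w(z) = 1*(-3 - 5)**2 = 1*(-8)**2 = 1*64 = 64)
-2237 - (1536 - w(19)) = -2237 - (1536 - 1*64) = -2237 - (1536 - 64) = -2237 - 1*1472 = -2237 - 1472 = -3709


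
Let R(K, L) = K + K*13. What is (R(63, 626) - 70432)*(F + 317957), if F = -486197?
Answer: 11701092000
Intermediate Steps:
R(K, L) = 14*K (R(K, L) = K + 13*K = 14*K)
(R(63, 626) - 70432)*(F + 317957) = (14*63 - 70432)*(-486197 + 317957) = (882 - 70432)*(-168240) = -69550*(-168240) = 11701092000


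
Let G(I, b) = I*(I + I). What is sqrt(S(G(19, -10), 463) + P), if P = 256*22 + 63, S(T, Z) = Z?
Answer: sqrt(6158) ≈ 78.473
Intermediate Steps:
G(I, b) = 2*I**2 (G(I, b) = I*(2*I) = 2*I**2)
P = 5695 (P = 5632 + 63 = 5695)
sqrt(S(G(19, -10), 463) + P) = sqrt(463 + 5695) = sqrt(6158)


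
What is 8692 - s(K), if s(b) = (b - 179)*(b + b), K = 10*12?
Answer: 22852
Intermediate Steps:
K = 120
s(b) = 2*b*(-179 + b) (s(b) = (-179 + b)*(2*b) = 2*b*(-179 + b))
8692 - s(K) = 8692 - 2*120*(-179 + 120) = 8692 - 2*120*(-59) = 8692 - 1*(-14160) = 8692 + 14160 = 22852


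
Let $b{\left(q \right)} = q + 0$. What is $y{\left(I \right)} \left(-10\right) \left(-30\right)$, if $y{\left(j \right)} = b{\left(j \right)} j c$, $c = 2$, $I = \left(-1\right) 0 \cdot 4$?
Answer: $0$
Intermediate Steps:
$I = 0$ ($I = 0 \cdot 4 = 0$)
$b{\left(q \right)} = q$
$y{\left(j \right)} = 2 j^{2}$ ($y{\left(j \right)} = j j 2 = j^{2} \cdot 2 = 2 j^{2}$)
$y{\left(I \right)} \left(-10\right) \left(-30\right) = 2 \cdot 0^{2} \left(-10\right) \left(-30\right) = 2 \cdot 0 \left(-10\right) \left(-30\right) = 0 \left(-10\right) \left(-30\right) = 0 \left(-30\right) = 0$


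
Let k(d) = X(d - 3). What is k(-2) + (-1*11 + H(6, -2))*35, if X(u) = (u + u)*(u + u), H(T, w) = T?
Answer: -75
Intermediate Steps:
X(u) = 4*u² (X(u) = (2*u)*(2*u) = 4*u²)
k(d) = 4*(-3 + d)² (k(d) = 4*(d - 3)² = 4*(-3 + d)²)
k(-2) + (-1*11 + H(6, -2))*35 = 4*(-3 - 2)² + (-1*11 + 6)*35 = 4*(-5)² + (-11 + 6)*35 = 4*25 - 5*35 = 100 - 175 = -75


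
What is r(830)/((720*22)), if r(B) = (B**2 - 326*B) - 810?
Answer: 4639/176 ≈ 26.358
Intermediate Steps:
r(B) = -810 + B**2 - 326*B
r(830)/((720*22)) = (-810 + 830**2 - 326*830)/((720*22)) = (-810 + 688900 - 270580)/15840 = 417510*(1/15840) = 4639/176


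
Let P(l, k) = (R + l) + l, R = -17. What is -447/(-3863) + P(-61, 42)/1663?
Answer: 206404/6424169 ≈ 0.032129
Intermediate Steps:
P(l, k) = -17 + 2*l (P(l, k) = (-17 + l) + l = -17 + 2*l)
-447/(-3863) + P(-61, 42)/1663 = -447/(-3863) + (-17 + 2*(-61))/1663 = -447*(-1/3863) + (-17 - 122)*(1/1663) = 447/3863 - 139*1/1663 = 447/3863 - 139/1663 = 206404/6424169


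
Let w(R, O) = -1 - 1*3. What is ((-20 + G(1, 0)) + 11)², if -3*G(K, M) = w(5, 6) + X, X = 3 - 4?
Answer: 484/9 ≈ 53.778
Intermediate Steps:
w(R, O) = -4 (w(R, O) = -1 - 3 = -4)
X = -1
G(K, M) = 5/3 (G(K, M) = -(-4 - 1)/3 = -⅓*(-5) = 5/3)
((-20 + G(1, 0)) + 11)² = ((-20 + 5/3) + 11)² = (-55/3 + 11)² = (-22/3)² = 484/9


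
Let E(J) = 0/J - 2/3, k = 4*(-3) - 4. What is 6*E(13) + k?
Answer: -20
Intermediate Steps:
k = -16 (k = -12 - 4 = -16)
E(J) = -⅔ (E(J) = 0 - 2*⅓ = 0 - ⅔ = -⅔)
6*E(13) + k = 6*(-⅔) - 16 = -4 - 16 = -20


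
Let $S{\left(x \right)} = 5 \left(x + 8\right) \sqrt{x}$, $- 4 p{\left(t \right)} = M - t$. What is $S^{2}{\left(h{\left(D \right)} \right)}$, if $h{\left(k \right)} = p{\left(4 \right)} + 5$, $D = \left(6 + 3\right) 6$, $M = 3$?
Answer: $\frac{1474725}{64} \approx 23043.0$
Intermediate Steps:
$p{\left(t \right)} = - \frac{3}{4} + \frac{t}{4}$ ($p{\left(t \right)} = - \frac{3 - t}{4} = - \frac{3}{4} + \frac{t}{4}$)
$D = 54$ ($D = 9 \cdot 6 = 54$)
$h{\left(k \right)} = \frac{21}{4}$ ($h{\left(k \right)} = \left(- \frac{3}{4} + \frac{1}{4} \cdot 4\right) + 5 = \left(- \frac{3}{4} + 1\right) + 5 = \frac{1}{4} + 5 = \frac{21}{4}$)
$S{\left(x \right)} = \sqrt{x} \left(40 + 5 x\right)$ ($S{\left(x \right)} = 5 \left(8 + x\right) \sqrt{x} = \left(40 + 5 x\right) \sqrt{x} = \sqrt{x} \left(40 + 5 x\right)$)
$S^{2}{\left(h{\left(D \right)} \right)} = \left(5 \sqrt{\frac{21}{4}} \left(8 + \frac{21}{4}\right)\right)^{2} = \left(5 \frac{\sqrt{21}}{2} \cdot \frac{53}{4}\right)^{2} = \left(\frac{265 \sqrt{21}}{8}\right)^{2} = \frac{1474725}{64}$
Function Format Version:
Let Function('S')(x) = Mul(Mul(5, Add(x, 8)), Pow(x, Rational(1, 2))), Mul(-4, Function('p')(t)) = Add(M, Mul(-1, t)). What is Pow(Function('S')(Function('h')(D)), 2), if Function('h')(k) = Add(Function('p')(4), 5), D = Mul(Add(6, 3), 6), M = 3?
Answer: Rational(1474725, 64) ≈ 23043.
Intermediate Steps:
Function('p')(t) = Add(Rational(-3, 4), Mul(Rational(1, 4), t)) (Function('p')(t) = Mul(Rational(-1, 4), Add(3, Mul(-1, t))) = Add(Rational(-3, 4), Mul(Rational(1, 4), t)))
D = 54 (D = Mul(9, 6) = 54)
Function('h')(k) = Rational(21, 4) (Function('h')(k) = Add(Add(Rational(-3, 4), Mul(Rational(1, 4), 4)), 5) = Add(Add(Rational(-3, 4), 1), 5) = Add(Rational(1, 4), 5) = Rational(21, 4))
Function('S')(x) = Mul(Pow(x, Rational(1, 2)), Add(40, Mul(5, x))) (Function('S')(x) = Mul(Mul(5, Add(8, x)), Pow(x, Rational(1, 2))) = Mul(Add(40, Mul(5, x)), Pow(x, Rational(1, 2))) = Mul(Pow(x, Rational(1, 2)), Add(40, Mul(5, x))))
Pow(Function('S')(Function('h')(D)), 2) = Pow(Mul(5, Pow(Rational(21, 4), Rational(1, 2)), Add(8, Rational(21, 4))), 2) = Pow(Mul(5, Mul(Rational(1, 2), Pow(21, Rational(1, 2))), Rational(53, 4)), 2) = Pow(Mul(Rational(265, 8), Pow(21, Rational(1, 2))), 2) = Rational(1474725, 64)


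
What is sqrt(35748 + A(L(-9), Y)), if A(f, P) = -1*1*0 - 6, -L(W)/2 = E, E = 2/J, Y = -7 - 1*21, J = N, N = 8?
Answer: sqrt(35742) ≈ 189.06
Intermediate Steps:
J = 8
Y = -28 (Y = -7 - 21 = -28)
E = 1/4 (E = 2/8 = 2*(1/8) = 1/4 ≈ 0.25000)
L(W) = -1/2 (L(W) = -2*1/4 = -1/2)
A(f, P) = -6 (A(f, P) = -1*0 - 6 = 0 - 6 = -6)
sqrt(35748 + A(L(-9), Y)) = sqrt(35748 - 6) = sqrt(35742)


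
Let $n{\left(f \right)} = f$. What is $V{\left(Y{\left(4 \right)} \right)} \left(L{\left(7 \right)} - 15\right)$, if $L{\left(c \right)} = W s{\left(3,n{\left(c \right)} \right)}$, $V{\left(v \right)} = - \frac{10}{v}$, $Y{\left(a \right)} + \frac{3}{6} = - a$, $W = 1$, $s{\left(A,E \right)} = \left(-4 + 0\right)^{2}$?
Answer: $\frac{20}{9} \approx 2.2222$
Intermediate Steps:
$s{\left(A,E \right)} = 16$ ($s{\left(A,E \right)} = \left(-4\right)^{2} = 16$)
$Y{\left(a \right)} = - \frac{1}{2} - a$
$L{\left(c \right)} = 16$ ($L{\left(c \right)} = 1 \cdot 16 = 16$)
$V{\left(Y{\left(4 \right)} \right)} \left(L{\left(7 \right)} - 15\right) = - \frac{10}{- \frac{1}{2} - 4} \left(16 - 15\right) = - \frac{10}{- \frac{1}{2} - 4} \cdot 1 = - \frac{10}{- \frac{9}{2}} \cdot 1 = \left(-10\right) \left(- \frac{2}{9}\right) 1 = \frac{20}{9} \cdot 1 = \frac{20}{9}$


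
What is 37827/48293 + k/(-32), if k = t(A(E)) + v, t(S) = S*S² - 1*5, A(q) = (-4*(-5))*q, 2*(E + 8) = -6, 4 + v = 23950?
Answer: 513068891751/1545376 ≈ 3.3200e+5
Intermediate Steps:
v = 23946 (v = -4 + 23950 = 23946)
E = -11 (E = -8 + (½)*(-6) = -8 - 3 = -11)
A(q) = 20*q
t(S) = -5 + S³ (t(S) = S³ - 5 = -5 + S³)
k = -10624059 (k = (-5 + (20*(-11))³) + 23946 = (-5 + (-220)³) + 23946 = (-5 - 10648000) + 23946 = -10648005 + 23946 = -10624059)
37827/48293 + k/(-32) = 37827/48293 - 10624059/(-32) = 37827*(1/48293) - 10624059*(-1/32) = 37827/48293 + 10624059/32 = 513068891751/1545376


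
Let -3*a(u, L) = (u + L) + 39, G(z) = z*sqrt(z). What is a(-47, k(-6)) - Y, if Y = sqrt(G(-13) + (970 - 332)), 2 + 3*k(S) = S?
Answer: 32/9 - sqrt(638 - 13*I*sqrt(13)) ≈ -21.72 + 0.92722*I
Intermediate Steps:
G(z) = z**(3/2)
k(S) = -2/3 + S/3
a(u, L) = -13 - L/3 - u/3 (a(u, L) = -((u + L) + 39)/3 = -((L + u) + 39)/3 = -(39 + L + u)/3 = -13 - L/3 - u/3)
Y = sqrt(638 - 13*I*sqrt(13)) (Y = sqrt((-13)**(3/2) + (970 - 332)) = sqrt(-13*I*sqrt(13) + 638) = sqrt(638 - 13*I*sqrt(13)) ≈ 25.276 - 0.92722*I)
a(-47, k(-6)) - Y = (-13 - (-2/3 + (1/3)*(-6))/3 - 1/3*(-47)) - sqrt(638 - 13*I*sqrt(13)) = (-13 - (-2/3 - 2)/3 + 47/3) - sqrt(638 - 13*I*sqrt(13)) = (-13 - 1/3*(-8/3) + 47/3) - sqrt(638 - 13*I*sqrt(13)) = (-13 + 8/9 + 47/3) - sqrt(638 - 13*I*sqrt(13)) = 32/9 - sqrt(638 - 13*I*sqrt(13))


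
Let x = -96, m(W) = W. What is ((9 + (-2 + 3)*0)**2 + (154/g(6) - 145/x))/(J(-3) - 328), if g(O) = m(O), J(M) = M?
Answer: -10385/31776 ≈ -0.32682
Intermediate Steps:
g(O) = O
((9 + (-2 + 3)*0)**2 + (154/g(6) - 145/x))/(J(-3) - 328) = ((9 + (-2 + 3)*0)**2 + (154/6 - 145/(-96)))/(-3 - 328) = ((9 + 1*0)**2 + (154*(1/6) - 145*(-1/96)))/(-331) = ((9 + 0)**2 + (77/3 + 145/96))*(-1/331) = (9**2 + 2609/96)*(-1/331) = (81 + 2609/96)*(-1/331) = (10385/96)*(-1/331) = -10385/31776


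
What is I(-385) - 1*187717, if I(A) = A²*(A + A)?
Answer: -114320967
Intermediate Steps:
I(A) = 2*A³ (I(A) = A²*(2*A) = 2*A³)
I(-385) - 1*187717 = 2*(-385)³ - 1*187717 = 2*(-57066625) - 187717 = -114133250 - 187717 = -114320967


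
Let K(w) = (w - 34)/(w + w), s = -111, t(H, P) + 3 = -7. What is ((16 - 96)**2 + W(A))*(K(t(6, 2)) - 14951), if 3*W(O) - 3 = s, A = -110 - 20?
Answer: -475670816/5 ≈ -9.5134e+7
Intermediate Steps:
t(H, P) = -10 (t(H, P) = -3 - 7 = -10)
A = -130
W(O) = -36 (W(O) = 1 + (1/3)*(-111) = 1 - 37 = -36)
K(w) = (-34 + w)/(2*w) (K(w) = (-34 + w)/((2*w)) = (-34 + w)*(1/(2*w)) = (-34 + w)/(2*w))
((16 - 96)**2 + W(A))*(K(t(6, 2)) - 14951) = ((16 - 96)**2 - 36)*((1/2)*(-34 - 10)/(-10) - 14951) = ((-80)**2 - 36)*((1/2)*(-1/10)*(-44) - 14951) = (6400 - 36)*(11/5 - 14951) = 6364*(-74744/5) = -475670816/5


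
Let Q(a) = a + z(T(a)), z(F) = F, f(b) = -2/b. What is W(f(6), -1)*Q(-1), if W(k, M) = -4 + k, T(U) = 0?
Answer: 13/3 ≈ 4.3333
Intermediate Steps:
Q(a) = a (Q(a) = a + 0 = a)
W(f(6), -1)*Q(-1) = (-4 - 2/6)*(-1) = (-4 - 2*⅙)*(-1) = (-4 - ⅓)*(-1) = -13/3*(-1) = 13/3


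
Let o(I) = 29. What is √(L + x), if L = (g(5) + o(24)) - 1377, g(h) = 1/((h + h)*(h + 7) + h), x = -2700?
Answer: I*√2529995/25 ≈ 63.624*I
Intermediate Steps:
g(h) = 1/(h + 2*h*(7 + h)) (g(h) = 1/((2*h)*(7 + h) + h) = 1/(2*h*(7 + h) + h) = 1/(h + 2*h*(7 + h)))
L = -168499/125 (L = (1/(5*(15 + 2*5)) + 29) - 1377 = (1/(5*(15 + 10)) + 29) - 1377 = ((⅕)/25 + 29) - 1377 = ((⅕)*(1/25) + 29) - 1377 = (1/125 + 29) - 1377 = 3626/125 - 1377 = -168499/125 ≈ -1348.0)
√(L + x) = √(-168499/125 - 2700) = √(-505999/125) = I*√2529995/25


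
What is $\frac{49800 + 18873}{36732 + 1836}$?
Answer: $\frac{22891}{12856} \approx 1.7806$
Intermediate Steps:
$\frac{49800 + 18873}{36732 + 1836} = \frac{68673}{38568} = 68673 \cdot \frac{1}{38568} = \frac{22891}{12856}$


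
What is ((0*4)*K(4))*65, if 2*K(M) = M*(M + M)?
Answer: 0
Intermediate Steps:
K(M) = M² (K(M) = (M*(M + M))/2 = (M*(2*M))/2 = (2*M²)/2 = M²)
((0*4)*K(4))*65 = ((0*4)*4²)*65 = (0*16)*65 = 0*65 = 0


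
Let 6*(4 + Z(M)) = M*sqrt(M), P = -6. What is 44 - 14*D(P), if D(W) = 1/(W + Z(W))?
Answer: 2402/53 - 7*I*sqrt(6)/53 ≈ 45.321 - 0.32352*I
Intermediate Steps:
Z(M) = -4 + M**(3/2)/6 (Z(M) = -4 + (M*sqrt(M))/6 = -4 + M**(3/2)/6)
D(W) = 1/(-4 + W + W**(3/2)/6) (D(W) = 1/(W + (-4 + W**(3/2)/6)) = 1/(-4 + W + W**(3/2)/6))
44 - 14*D(P) = 44 - 84/(-24 + (-6)**(3/2) + 6*(-6)) = 44 - 84/(-24 - 6*I*sqrt(6) - 36) = 44 - 84/(-60 - 6*I*sqrt(6))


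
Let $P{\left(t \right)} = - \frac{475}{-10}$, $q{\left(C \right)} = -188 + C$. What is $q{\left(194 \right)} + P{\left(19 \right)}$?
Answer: $\frac{107}{2} \approx 53.5$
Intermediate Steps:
$P{\left(t \right)} = \frac{95}{2}$ ($P{\left(t \right)} = \left(-475\right) \left(- \frac{1}{10}\right) = \frac{95}{2}$)
$q{\left(194 \right)} + P{\left(19 \right)} = \left(-188 + 194\right) + \frac{95}{2} = 6 + \frac{95}{2} = \frac{107}{2}$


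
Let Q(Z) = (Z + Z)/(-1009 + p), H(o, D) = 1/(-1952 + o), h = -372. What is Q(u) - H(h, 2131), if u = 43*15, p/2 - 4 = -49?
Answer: -428123/364868 ≈ -1.1734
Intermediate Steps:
p = -90 (p = 8 + 2*(-49) = 8 - 98 = -90)
u = 645
Q(Z) = -2*Z/1099 (Q(Z) = (Z + Z)/(-1009 - 90) = (2*Z)/(-1099) = (2*Z)*(-1/1099) = -2*Z/1099)
Q(u) - H(h, 2131) = -2/1099*645 - 1/(-1952 - 372) = -1290/1099 - 1/(-2324) = -1290/1099 - 1*(-1/2324) = -1290/1099 + 1/2324 = -428123/364868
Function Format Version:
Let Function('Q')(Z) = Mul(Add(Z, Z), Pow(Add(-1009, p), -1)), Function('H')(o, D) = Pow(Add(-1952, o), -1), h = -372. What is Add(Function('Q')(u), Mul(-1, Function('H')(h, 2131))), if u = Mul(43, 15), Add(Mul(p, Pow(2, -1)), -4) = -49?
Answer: Rational(-428123, 364868) ≈ -1.1734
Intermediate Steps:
p = -90 (p = Add(8, Mul(2, -49)) = Add(8, -98) = -90)
u = 645
Function('Q')(Z) = Mul(Rational(-2, 1099), Z) (Function('Q')(Z) = Mul(Add(Z, Z), Pow(Add(-1009, -90), -1)) = Mul(Mul(2, Z), Pow(-1099, -1)) = Mul(Mul(2, Z), Rational(-1, 1099)) = Mul(Rational(-2, 1099), Z))
Add(Function('Q')(u), Mul(-1, Function('H')(h, 2131))) = Add(Mul(Rational(-2, 1099), 645), Mul(-1, Pow(Add(-1952, -372), -1))) = Add(Rational(-1290, 1099), Mul(-1, Pow(-2324, -1))) = Add(Rational(-1290, 1099), Mul(-1, Rational(-1, 2324))) = Add(Rational(-1290, 1099), Rational(1, 2324)) = Rational(-428123, 364868)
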